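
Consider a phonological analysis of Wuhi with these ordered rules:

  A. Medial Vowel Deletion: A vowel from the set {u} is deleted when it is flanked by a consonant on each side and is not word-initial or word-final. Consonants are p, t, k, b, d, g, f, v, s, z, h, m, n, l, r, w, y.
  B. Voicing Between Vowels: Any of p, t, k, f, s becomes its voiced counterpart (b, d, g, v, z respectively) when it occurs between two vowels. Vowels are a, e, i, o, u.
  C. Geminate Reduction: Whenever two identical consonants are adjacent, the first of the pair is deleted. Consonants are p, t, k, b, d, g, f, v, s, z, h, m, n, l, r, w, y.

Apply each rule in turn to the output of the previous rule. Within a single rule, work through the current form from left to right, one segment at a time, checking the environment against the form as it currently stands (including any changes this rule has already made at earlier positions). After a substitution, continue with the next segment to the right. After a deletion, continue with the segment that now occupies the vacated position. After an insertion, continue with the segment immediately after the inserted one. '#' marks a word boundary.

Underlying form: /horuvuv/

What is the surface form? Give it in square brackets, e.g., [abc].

A Medial Vowel Deletion: [horuvuv] → [horvv]
B Voicing Between Vowels: no change — [horvv]
C Geminate Reduction: [horvv] → [horv]

[horv]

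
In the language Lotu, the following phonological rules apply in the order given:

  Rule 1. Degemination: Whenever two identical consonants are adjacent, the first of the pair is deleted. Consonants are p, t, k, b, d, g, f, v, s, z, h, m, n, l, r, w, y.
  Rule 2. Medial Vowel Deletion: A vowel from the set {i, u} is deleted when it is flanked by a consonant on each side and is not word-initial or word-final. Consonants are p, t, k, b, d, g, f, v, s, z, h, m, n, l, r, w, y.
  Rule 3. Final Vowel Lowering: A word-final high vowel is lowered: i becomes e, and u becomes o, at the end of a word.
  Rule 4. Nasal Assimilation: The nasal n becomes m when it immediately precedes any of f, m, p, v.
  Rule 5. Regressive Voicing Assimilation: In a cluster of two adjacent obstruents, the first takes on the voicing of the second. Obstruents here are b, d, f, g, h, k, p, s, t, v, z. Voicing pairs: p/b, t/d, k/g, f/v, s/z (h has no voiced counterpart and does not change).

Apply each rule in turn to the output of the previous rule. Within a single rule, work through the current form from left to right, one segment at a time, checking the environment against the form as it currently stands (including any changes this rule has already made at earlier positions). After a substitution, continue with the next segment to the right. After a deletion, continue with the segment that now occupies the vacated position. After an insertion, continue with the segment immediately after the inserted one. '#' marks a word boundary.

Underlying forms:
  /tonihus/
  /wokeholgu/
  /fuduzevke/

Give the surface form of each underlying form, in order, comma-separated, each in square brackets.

[tonhs], [wokeholgo], [vdzefke]

/tonihus/:
  Rule 1 Degemination: no change — [tonihus]
  Rule 2 Medial Vowel Deletion: [tonihus] → [tonhs]
  Rule 3 Final Vowel Lowering: no change — [tonhs]
  Rule 4 Nasal Assimilation: no change — [tonhs]
  Rule 5 Regressive Voicing Assimilation: no change — [tonhs]
/wokeholgu/:
  Rule 1 Degemination: no change — [wokeholgu]
  Rule 2 Medial Vowel Deletion: no change — [wokeholgu]
  Rule 3 Final Vowel Lowering: [wokeholgu] → [wokeholgo]
  Rule 4 Nasal Assimilation: no change — [wokeholgo]
  Rule 5 Regressive Voicing Assimilation: no change — [wokeholgo]
/fuduzevke/:
  Rule 1 Degemination: no change — [fuduzevke]
  Rule 2 Medial Vowel Deletion: [fuduzevke] → [fdzevke]
  Rule 3 Final Vowel Lowering: no change — [fdzevke]
  Rule 4 Nasal Assimilation: no change — [fdzevke]
  Rule 5 Regressive Voicing Assimilation: [fdzevke] → [vdzefke]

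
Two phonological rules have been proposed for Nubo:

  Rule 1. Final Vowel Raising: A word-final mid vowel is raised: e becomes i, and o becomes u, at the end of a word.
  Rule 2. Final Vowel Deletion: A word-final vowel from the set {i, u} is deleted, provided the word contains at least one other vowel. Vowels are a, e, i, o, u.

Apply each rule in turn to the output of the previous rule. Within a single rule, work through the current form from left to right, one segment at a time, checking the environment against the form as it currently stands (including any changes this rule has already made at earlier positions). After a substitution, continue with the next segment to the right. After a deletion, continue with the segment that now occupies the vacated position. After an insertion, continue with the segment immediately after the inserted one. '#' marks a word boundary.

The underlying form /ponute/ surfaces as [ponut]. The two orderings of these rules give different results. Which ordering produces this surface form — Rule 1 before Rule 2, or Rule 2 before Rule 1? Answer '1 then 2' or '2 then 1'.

Order 1 then 2:
  1 Final Vowel Raising: [ponute] → [ponuti]
  2 Final Vowel Deletion: [ponuti] → [ponut]
  result: [ponut]
Order 2 then 1:
  2 Final Vowel Deletion: no change — [ponute]
  1 Final Vowel Raising: [ponute] → [ponuti]
  result: [ponuti]

1 then 2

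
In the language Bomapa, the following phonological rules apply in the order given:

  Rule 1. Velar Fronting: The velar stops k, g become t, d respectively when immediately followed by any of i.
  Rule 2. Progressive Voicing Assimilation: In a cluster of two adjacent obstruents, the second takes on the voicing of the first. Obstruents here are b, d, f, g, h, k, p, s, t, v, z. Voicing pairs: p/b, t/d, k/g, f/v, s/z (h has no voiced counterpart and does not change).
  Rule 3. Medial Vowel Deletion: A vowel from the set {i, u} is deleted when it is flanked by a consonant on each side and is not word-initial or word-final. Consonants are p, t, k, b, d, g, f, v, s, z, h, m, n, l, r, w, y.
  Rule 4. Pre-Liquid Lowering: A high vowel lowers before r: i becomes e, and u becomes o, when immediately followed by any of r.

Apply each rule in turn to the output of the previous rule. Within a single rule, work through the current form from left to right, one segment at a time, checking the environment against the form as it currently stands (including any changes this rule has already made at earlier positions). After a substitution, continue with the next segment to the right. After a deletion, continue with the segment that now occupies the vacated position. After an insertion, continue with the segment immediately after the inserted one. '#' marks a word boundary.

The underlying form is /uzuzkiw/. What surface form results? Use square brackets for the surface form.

[uzzdw]

Rule 1 Velar Fronting: [uzuzkiw] → [uzuztiw]
Rule 2 Progressive Voicing Assimilation: [uzuztiw] → [uzuzdiw]
Rule 3 Medial Vowel Deletion: [uzuzdiw] → [uzzdw]
Rule 4 Pre-Liquid Lowering: no change — [uzzdw]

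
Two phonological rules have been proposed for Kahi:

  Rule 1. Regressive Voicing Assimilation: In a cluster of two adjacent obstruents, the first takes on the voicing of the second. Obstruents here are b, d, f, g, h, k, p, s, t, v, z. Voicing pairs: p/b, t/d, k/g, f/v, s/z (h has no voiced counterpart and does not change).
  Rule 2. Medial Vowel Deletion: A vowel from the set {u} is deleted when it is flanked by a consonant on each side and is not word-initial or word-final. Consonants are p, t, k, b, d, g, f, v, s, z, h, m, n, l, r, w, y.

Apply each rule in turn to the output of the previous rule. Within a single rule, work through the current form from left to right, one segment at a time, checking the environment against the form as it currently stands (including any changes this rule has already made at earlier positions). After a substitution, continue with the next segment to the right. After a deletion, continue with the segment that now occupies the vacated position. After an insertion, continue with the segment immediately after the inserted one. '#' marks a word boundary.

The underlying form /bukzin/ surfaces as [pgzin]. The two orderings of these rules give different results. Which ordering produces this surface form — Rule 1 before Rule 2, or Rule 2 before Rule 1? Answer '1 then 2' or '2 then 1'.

Order 1 then 2:
  1 Regressive Voicing Assimilation: [bukzin] → [bugzin]
  2 Medial Vowel Deletion: [bugzin] → [bgzin]
  result: [bgzin]
Order 2 then 1:
  2 Medial Vowel Deletion: [bukzin] → [bkzin]
  1 Regressive Voicing Assimilation: [bkzin] → [pgzin]
  result: [pgzin]

2 then 1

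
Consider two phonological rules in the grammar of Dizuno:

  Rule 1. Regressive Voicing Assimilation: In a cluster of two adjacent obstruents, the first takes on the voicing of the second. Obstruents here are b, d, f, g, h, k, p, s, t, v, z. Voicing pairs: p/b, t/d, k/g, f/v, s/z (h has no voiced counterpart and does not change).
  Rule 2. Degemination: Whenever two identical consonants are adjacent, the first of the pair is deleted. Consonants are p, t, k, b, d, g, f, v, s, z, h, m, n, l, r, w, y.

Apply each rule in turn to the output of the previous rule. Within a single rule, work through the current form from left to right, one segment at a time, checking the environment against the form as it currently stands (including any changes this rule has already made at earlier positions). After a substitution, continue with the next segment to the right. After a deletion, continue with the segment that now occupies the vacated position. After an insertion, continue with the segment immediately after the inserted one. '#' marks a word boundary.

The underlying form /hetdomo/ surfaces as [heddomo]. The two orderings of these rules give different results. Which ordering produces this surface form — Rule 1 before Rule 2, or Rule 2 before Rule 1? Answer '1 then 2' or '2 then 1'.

Order 1 then 2:
  1 Regressive Voicing Assimilation: [hetdomo] → [heddomo]
  2 Degemination: [heddomo] → [hedomo]
  result: [hedomo]
Order 2 then 1:
  2 Degemination: no change — [hetdomo]
  1 Regressive Voicing Assimilation: [hetdomo] → [heddomo]
  result: [heddomo]

2 then 1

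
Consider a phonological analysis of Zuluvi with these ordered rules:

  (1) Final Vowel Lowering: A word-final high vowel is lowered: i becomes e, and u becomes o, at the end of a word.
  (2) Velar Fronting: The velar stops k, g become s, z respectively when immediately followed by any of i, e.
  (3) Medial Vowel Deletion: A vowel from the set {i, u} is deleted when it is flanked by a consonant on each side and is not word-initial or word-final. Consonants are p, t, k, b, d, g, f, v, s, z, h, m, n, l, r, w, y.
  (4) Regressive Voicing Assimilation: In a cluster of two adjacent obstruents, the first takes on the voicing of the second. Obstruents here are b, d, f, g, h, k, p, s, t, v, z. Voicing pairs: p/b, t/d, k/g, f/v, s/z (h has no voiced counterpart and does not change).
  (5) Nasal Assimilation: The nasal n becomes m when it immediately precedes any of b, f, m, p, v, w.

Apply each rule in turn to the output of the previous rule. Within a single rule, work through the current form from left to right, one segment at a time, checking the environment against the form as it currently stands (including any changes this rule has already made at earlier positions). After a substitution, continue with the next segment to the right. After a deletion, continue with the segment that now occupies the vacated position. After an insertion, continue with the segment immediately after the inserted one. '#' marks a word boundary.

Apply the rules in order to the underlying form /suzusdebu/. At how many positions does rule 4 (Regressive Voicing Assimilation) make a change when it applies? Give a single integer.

(1) Final Vowel Lowering: [suzusdebu] → [suzusdebo]
(2) Velar Fronting: no change — [suzusdebo]
(3) Medial Vowel Deletion: [suzusdebo] → [szsdebo]
(4) Regressive Voicing Assimilation: [szsdebo] → [zszdebo]
(5) Nasal Assimilation: no change — [zszdebo]
Rule 4 changed 3 position(s).

3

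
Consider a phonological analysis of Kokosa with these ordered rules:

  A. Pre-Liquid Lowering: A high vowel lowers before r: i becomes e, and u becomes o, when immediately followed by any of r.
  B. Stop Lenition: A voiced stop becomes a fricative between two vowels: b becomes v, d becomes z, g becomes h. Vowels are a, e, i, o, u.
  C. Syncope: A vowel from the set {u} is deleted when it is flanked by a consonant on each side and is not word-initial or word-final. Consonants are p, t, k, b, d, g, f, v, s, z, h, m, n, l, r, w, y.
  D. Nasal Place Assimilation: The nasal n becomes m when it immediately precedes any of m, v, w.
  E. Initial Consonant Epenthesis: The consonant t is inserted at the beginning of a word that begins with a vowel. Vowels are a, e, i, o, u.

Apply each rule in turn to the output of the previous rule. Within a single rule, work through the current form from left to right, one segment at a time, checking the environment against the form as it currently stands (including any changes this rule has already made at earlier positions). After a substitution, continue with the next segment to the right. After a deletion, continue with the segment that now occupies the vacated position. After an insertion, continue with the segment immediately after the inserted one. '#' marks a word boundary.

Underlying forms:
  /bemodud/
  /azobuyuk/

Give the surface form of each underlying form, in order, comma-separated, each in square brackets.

[bemozd], [tazovyk]

/bemodud/:
  A Pre-Liquid Lowering: no change — [bemodud]
  B Stop Lenition: [bemodud] → [bemozud]
  C Syncope: [bemozud] → [bemozd]
  D Nasal Place Assimilation: no change — [bemozd]
  E Initial Consonant Epenthesis: no change — [bemozd]
/azobuyuk/:
  A Pre-Liquid Lowering: no change — [azobuyuk]
  B Stop Lenition: [azobuyuk] → [azovuyuk]
  C Syncope: [azovuyuk] → [azovyk]
  D Nasal Place Assimilation: no change — [azovyk]
  E Initial Consonant Epenthesis: [azovyk] → [tazovyk]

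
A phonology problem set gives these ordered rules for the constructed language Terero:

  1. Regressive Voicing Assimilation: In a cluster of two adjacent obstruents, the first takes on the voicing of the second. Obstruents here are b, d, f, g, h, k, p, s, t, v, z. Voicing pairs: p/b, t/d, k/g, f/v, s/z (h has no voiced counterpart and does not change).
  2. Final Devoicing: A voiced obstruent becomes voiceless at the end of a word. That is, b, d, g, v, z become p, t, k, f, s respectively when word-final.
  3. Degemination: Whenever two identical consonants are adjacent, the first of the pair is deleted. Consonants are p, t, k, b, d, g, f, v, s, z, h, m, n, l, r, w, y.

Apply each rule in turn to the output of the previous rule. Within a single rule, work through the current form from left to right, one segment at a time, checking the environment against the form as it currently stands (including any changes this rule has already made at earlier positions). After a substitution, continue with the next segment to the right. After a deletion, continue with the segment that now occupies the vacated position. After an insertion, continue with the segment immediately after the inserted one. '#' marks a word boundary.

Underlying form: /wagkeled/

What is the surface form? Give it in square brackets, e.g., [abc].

[wakelet]

1 Regressive Voicing Assimilation: [wagkeled] → [wakkeled]
2 Final Devoicing: [wakkeled] → [wakkelet]
3 Degemination: [wakkelet] → [wakelet]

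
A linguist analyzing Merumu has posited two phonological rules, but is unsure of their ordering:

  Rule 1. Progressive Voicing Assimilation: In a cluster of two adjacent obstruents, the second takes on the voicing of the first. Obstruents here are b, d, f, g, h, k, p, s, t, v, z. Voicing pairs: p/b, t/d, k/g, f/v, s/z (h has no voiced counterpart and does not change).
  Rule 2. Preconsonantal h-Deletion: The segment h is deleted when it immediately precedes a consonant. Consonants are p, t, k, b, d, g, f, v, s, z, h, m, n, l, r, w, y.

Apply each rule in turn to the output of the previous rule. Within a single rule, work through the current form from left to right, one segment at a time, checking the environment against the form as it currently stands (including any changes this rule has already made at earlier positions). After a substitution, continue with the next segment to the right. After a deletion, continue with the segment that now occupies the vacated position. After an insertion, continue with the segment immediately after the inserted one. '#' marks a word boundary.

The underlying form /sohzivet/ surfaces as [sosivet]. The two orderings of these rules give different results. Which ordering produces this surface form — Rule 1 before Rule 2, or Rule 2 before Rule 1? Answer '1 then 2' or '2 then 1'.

1 then 2

Order 1 then 2:
  1 Progressive Voicing Assimilation: [sohzivet] → [sohsivet]
  2 Preconsonantal h-Deletion: [sohsivet] → [sosivet]
  result: [sosivet]
Order 2 then 1:
  2 Preconsonantal h-Deletion: [sohzivet] → [sozivet]
  1 Progressive Voicing Assimilation: no change — [sozivet]
  result: [sozivet]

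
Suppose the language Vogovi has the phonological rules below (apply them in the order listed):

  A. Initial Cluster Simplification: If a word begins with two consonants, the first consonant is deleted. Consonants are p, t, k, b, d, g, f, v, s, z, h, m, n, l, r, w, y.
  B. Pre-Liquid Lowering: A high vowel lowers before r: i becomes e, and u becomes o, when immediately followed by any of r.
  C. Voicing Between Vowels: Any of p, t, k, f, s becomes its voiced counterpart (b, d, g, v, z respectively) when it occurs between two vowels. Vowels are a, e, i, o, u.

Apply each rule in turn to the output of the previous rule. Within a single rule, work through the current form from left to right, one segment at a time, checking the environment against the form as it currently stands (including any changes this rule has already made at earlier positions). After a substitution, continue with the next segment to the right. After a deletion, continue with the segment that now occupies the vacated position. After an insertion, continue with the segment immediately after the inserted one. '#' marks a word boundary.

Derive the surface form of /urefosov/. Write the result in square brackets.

A Initial Cluster Simplification: no change — [urefosov]
B Pre-Liquid Lowering: [urefosov] → [orefosov]
C Voicing Between Vowels: [orefosov] → [orevozov]

[orevozov]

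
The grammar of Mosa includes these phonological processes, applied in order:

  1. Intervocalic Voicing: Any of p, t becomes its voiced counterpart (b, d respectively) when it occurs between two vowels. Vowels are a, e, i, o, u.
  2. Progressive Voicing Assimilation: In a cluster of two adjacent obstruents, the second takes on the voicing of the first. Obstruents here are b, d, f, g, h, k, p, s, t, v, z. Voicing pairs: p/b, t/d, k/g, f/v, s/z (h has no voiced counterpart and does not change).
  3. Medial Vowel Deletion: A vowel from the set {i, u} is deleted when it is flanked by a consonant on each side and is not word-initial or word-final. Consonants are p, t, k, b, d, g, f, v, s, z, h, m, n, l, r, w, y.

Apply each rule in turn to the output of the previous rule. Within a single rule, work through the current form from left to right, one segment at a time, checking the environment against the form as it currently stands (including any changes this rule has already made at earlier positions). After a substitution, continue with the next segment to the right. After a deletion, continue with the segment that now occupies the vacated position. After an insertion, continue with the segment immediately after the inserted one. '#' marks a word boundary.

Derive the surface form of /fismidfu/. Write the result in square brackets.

[fsmdvu]

1 Intervocalic Voicing: no change — [fismidfu]
2 Progressive Voicing Assimilation: [fismidfu] → [fismidvu]
3 Medial Vowel Deletion: [fismidvu] → [fsmdvu]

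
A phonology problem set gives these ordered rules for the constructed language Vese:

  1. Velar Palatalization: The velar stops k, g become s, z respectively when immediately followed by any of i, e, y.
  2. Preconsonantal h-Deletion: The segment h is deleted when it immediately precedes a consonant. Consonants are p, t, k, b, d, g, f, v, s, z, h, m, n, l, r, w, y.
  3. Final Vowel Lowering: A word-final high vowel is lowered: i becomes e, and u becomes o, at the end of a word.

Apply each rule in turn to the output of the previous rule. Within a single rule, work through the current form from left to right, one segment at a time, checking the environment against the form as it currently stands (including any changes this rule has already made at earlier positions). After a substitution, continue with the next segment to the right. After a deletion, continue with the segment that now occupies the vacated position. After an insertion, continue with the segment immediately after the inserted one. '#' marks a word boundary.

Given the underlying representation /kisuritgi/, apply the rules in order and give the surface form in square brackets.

1 Velar Palatalization: [kisuritgi] → [sisuritzi]
2 Preconsonantal h-Deletion: no change — [sisuritzi]
3 Final Vowel Lowering: [sisuritzi] → [sisuritze]

[sisuritze]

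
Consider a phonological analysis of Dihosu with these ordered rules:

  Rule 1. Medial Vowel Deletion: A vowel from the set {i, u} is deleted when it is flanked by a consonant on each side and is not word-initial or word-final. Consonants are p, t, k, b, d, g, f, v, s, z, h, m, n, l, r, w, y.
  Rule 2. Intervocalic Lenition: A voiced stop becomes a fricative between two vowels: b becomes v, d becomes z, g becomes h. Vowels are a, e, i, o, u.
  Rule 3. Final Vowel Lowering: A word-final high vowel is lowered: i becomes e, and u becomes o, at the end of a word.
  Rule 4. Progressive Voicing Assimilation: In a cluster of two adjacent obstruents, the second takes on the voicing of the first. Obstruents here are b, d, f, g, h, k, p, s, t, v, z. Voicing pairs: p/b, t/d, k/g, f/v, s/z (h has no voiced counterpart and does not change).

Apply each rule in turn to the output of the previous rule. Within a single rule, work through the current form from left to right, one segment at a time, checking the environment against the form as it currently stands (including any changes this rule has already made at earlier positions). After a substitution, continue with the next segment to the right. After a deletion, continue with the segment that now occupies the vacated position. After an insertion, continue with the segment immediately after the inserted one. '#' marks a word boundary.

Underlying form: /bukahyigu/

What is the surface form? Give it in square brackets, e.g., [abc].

Rule 1 Medial Vowel Deletion: [bukahyigu] → [bkahygu]
Rule 2 Intervocalic Lenition: no change — [bkahygu]
Rule 3 Final Vowel Lowering: [bkahygu] → [bkahygo]
Rule 4 Progressive Voicing Assimilation: [bkahygo] → [bgahygo]

[bgahygo]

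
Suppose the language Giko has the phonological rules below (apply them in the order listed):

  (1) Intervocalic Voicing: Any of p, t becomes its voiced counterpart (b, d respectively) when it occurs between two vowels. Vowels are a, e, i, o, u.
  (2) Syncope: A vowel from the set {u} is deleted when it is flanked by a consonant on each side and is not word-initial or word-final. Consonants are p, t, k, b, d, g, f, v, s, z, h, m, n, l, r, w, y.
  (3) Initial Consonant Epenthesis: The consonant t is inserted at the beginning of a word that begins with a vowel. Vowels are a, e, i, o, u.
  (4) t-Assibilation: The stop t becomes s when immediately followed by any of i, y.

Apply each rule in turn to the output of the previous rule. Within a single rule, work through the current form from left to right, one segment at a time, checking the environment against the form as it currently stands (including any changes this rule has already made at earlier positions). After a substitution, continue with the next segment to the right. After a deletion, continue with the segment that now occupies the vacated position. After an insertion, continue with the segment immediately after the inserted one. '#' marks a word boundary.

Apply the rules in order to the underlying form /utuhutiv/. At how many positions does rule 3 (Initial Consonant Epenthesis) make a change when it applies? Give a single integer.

(1) Intervocalic Voicing: [utuhutiv] → [uduhudiv]
(2) Syncope: [uduhudiv] → [udhdiv]
(3) Initial Consonant Epenthesis: [udhdiv] → [tudhdiv]
(4) t-Assibilation: no change — [tudhdiv]
Rule 3 changed 1 position(s).

1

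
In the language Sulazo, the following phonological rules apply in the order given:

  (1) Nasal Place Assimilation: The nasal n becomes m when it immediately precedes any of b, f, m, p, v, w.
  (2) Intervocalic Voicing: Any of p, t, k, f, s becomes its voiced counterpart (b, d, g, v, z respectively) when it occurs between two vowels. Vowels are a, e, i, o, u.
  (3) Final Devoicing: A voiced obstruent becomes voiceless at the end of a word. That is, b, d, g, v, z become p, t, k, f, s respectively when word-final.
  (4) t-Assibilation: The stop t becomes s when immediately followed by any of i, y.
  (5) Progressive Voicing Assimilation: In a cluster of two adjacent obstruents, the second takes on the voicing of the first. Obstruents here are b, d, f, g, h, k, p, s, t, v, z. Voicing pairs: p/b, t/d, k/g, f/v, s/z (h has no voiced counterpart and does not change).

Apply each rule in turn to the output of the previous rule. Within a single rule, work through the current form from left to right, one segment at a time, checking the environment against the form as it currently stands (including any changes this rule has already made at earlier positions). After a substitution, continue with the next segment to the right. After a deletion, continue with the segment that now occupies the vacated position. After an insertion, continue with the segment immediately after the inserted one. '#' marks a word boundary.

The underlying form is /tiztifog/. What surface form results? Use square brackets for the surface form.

(1) Nasal Place Assimilation: no change — [tiztifog]
(2) Intervocalic Voicing: [tiztifog] → [tiztivog]
(3) Final Devoicing: [tiztivog] → [tiztivok]
(4) t-Assibilation: [tiztivok] → [sizsivok]
(5) Progressive Voicing Assimilation: [sizsivok] → [sizzivok]

[sizzivok]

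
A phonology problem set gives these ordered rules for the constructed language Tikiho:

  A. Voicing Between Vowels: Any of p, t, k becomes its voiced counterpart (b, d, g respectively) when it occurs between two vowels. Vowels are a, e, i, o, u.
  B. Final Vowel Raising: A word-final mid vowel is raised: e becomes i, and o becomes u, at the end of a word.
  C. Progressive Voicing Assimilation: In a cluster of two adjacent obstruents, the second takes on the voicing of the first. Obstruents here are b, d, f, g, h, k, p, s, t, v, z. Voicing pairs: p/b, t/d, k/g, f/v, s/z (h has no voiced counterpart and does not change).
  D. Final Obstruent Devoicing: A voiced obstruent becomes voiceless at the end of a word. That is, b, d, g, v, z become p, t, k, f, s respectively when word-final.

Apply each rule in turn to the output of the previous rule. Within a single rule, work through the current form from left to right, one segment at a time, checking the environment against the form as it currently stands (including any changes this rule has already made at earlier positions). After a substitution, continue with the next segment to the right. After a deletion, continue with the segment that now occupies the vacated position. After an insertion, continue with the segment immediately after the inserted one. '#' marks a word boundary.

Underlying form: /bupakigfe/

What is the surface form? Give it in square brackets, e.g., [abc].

A Voicing Between Vowels: [bupakigfe] → [bubagigfe]
B Final Vowel Raising: [bubagigfe] → [bubagigfi]
C Progressive Voicing Assimilation: [bubagigfi] → [bubagigvi]
D Final Obstruent Devoicing: no change — [bubagigvi]

[bubagigvi]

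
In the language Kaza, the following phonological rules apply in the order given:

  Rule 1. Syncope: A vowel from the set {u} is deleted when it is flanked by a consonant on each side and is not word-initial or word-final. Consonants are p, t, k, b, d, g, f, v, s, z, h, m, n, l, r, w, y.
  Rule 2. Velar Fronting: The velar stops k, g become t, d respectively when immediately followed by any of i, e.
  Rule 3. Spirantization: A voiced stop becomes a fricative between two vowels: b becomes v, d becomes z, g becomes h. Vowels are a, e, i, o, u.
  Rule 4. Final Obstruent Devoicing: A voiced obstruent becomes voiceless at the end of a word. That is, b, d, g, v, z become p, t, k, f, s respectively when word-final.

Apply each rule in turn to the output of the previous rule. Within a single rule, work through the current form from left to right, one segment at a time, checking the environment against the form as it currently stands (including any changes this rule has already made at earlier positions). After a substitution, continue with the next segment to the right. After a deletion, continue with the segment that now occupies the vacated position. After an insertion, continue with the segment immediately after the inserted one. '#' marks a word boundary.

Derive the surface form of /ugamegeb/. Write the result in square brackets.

[uhamezep]

Rule 1 Syncope: no change — [ugamegeb]
Rule 2 Velar Fronting: [ugamegeb] → [ugamedeb]
Rule 3 Spirantization: [ugamedeb] → [uhamezeb]
Rule 4 Final Obstruent Devoicing: [uhamezeb] → [uhamezep]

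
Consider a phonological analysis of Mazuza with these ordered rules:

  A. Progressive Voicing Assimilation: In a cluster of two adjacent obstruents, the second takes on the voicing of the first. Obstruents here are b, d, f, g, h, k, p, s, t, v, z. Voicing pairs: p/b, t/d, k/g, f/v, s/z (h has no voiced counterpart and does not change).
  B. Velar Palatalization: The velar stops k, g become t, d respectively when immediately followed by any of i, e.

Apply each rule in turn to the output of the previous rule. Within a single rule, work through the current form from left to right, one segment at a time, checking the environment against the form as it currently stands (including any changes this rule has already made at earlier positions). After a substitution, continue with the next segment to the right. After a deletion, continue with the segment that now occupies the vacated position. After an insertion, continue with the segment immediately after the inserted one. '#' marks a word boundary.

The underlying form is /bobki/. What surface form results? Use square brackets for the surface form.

[bobdi]

A Progressive Voicing Assimilation: [bobki] → [bobgi]
B Velar Palatalization: [bobgi] → [bobdi]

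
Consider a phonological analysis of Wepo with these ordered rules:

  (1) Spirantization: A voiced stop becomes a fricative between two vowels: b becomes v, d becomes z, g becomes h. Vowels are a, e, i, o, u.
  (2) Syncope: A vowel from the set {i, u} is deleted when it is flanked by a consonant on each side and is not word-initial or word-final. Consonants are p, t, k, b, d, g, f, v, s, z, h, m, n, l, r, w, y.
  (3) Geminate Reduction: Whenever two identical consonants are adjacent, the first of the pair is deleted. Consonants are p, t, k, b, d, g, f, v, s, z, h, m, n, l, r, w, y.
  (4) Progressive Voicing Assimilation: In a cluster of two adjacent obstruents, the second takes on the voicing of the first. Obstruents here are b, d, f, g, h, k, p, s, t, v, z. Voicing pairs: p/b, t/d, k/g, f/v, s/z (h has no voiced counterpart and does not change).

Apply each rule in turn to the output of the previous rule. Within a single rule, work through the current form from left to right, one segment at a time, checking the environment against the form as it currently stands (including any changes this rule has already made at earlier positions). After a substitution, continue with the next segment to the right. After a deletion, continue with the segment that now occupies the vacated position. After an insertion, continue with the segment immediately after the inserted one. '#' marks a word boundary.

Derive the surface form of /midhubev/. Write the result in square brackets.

(1) Spirantization: [midhubev] → [midhuvev]
(2) Syncope: [midhuvev] → [mdhvev]
(3) Geminate Reduction: no change — [mdhvev]
(4) Progressive Voicing Assimilation: [mdhvev] → [mdhfev]

[mdhfev]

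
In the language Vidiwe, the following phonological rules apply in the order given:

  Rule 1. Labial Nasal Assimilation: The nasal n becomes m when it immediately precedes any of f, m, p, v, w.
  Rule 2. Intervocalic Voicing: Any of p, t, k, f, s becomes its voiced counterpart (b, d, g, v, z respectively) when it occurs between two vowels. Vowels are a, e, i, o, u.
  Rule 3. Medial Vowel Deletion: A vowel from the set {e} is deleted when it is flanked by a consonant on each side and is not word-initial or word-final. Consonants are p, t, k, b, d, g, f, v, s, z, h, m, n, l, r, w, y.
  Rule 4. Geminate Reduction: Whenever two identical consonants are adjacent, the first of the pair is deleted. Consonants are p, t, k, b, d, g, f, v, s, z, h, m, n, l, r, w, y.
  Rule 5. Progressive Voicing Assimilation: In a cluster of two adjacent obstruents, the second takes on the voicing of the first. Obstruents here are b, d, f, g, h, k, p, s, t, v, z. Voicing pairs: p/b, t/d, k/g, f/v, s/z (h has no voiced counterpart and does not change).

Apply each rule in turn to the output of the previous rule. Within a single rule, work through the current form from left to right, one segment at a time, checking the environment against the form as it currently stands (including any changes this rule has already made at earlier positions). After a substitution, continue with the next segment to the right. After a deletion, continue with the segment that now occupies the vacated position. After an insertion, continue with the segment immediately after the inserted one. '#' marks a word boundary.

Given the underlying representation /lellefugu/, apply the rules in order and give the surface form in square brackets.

[lvugu]

Rule 1 Labial Nasal Assimilation: no change — [lellefugu]
Rule 2 Intervocalic Voicing: [lellefugu] → [lellevugu]
Rule 3 Medial Vowel Deletion: [lellevugu] → [lllvugu]
Rule 4 Geminate Reduction: [lllvugu] → [lvugu]
Rule 5 Progressive Voicing Assimilation: no change — [lvugu]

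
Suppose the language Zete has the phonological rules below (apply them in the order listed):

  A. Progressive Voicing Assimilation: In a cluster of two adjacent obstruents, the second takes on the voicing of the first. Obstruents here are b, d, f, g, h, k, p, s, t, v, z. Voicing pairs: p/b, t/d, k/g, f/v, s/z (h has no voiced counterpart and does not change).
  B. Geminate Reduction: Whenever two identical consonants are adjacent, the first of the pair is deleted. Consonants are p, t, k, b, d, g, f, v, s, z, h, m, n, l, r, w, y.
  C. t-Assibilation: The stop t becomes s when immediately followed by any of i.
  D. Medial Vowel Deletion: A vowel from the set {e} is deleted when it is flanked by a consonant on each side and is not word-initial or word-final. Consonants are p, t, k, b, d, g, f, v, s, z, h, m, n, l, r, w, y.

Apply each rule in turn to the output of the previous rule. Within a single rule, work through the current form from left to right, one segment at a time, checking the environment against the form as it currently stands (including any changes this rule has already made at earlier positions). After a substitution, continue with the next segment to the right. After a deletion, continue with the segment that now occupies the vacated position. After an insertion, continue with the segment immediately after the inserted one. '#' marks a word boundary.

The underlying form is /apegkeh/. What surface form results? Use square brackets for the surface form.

[apgh]

A Progressive Voicing Assimilation: [apegkeh] → [apeggeh]
B Geminate Reduction: [apeggeh] → [apegeh]
C t-Assibilation: no change — [apegeh]
D Medial Vowel Deletion: [apegeh] → [apgh]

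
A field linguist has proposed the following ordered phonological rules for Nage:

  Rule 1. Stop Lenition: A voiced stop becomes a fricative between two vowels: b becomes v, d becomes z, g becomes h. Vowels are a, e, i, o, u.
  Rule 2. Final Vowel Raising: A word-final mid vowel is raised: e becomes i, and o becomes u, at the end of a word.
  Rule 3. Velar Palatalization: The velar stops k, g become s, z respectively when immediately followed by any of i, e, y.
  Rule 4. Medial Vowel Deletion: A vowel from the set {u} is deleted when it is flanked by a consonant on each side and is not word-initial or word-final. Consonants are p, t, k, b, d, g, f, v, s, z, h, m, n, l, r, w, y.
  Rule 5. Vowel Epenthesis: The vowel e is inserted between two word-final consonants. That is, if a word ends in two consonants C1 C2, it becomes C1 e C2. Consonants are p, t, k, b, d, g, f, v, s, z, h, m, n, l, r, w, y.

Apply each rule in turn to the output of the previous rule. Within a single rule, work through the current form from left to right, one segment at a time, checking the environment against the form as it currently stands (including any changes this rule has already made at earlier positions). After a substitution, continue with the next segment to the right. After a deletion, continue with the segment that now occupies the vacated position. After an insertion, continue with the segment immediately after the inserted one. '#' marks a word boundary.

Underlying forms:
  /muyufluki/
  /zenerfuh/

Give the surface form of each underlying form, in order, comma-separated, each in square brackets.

/muyufluki/:
  Rule 1 Stop Lenition: no change — [muyufluki]
  Rule 2 Final Vowel Raising: no change — [muyufluki]
  Rule 3 Velar Palatalization: [muyufluki] → [muyuflusi]
  Rule 4 Medial Vowel Deletion: [muyuflusi] → [myflsi]
  Rule 5 Vowel Epenthesis: no change — [myflsi]
/zenerfuh/:
  Rule 1 Stop Lenition: no change — [zenerfuh]
  Rule 2 Final Vowel Raising: no change — [zenerfuh]
  Rule 3 Velar Palatalization: no change — [zenerfuh]
  Rule 4 Medial Vowel Deletion: [zenerfuh] → [zenerfh]
  Rule 5 Vowel Epenthesis: [zenerfh] → [zenerfeh]

[myflsi], [zenerfeh]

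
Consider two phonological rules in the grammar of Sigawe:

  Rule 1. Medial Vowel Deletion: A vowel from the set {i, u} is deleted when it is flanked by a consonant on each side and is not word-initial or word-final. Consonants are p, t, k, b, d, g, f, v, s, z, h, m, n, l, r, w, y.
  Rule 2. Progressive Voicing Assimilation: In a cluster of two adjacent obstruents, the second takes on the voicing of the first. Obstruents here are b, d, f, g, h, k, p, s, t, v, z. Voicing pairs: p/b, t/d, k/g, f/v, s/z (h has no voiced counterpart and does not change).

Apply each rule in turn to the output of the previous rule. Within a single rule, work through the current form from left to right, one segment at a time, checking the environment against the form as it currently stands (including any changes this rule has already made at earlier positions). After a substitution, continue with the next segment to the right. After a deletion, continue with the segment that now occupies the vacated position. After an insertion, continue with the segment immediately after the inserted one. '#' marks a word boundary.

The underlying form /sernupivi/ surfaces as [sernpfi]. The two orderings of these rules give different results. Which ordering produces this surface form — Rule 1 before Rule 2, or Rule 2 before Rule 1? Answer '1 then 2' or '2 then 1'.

Order 1 then 2:
  1 Medial Vowel Deletion: [sernupivi] → [sernpvi]
  2 Progressive Voicing Assimilation: [sernpvi] → [sernpfi]
  result: [sernpfi]
Order 2 then 1:
  2 Progressive Voicing Assimilation: no change — [sernupivi]
  1 Medial Vowel Deletion: [sernupivi] → [sernpvi]
  result: [sernpvi]

1 then 2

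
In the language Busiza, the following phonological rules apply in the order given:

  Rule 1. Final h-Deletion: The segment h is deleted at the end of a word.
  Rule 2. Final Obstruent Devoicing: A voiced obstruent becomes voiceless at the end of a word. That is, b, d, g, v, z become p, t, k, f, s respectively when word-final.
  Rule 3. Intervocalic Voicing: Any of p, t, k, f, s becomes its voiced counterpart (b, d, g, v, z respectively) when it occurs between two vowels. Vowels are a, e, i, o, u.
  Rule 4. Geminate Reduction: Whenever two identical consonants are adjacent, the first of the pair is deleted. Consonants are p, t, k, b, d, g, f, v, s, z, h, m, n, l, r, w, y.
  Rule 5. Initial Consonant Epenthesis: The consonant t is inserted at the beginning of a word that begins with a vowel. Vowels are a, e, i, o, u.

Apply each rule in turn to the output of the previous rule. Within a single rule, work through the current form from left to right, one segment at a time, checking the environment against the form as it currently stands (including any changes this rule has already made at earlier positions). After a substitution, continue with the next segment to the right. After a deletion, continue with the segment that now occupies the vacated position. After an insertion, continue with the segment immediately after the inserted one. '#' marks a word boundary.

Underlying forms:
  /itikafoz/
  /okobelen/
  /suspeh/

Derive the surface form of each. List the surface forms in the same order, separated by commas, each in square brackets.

[tidigavos], [togobelen], [suspe]

/itikafoz/:
  Rule 1 Final h-Deletion: no change — [itikafoz]
  Rule 2 Final Obstruent Devoicing: [itikafoz] → [itikafos]
  Rule 3 Intervocalic Voicing: [itikafos] → [idigavos]
  Rule 4 Geminate Reduction: no change — [idigavos]
  Rule 5 Initial Consonant Epenthesis: [idigavos] → [tidigavos]
/okobelen/:
  Rule 1 Final h-Deletion: no change — [okobelen]
  Rule 2 Final Obstruent Devoicing: no change — [okobelen]
  Rule 3 Intervocalic Voicing: [okobelen] → [ogobelen]
  Rule 4 Geminate Reduction: no change — [ogobelen]
  Rule 5 Initial Consonant Epenthesis: [ogobelen] → [togobelen]
/suspeh/:
  Rule 1 Final h-Deletion: [suspeh] → [suspe]
  Rule 2 Final Obstruent Devoicing: no change — [suspe]
  Rule 3 Intervocalic Voicing: no change — [suspe]
  Rule 4 Geminate Reduction: no change — [suspe]
  Rule 5 Initial Consonant Epenthesis: no change — [suspe]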